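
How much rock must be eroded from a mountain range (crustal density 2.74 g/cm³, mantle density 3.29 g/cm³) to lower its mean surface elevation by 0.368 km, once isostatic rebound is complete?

2.2 km

Net drop Δ = e − u = e − e ρ_c/ρ_m = e (ρ_m − ρ_c)/ρ_m.
e = Δ ρ_m/(ρ_m − ρ_c) = 0.368 km × 3.29/0.55 = 2.2 km.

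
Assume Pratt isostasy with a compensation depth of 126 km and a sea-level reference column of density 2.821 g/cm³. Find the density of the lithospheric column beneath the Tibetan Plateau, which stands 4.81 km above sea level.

2.72 g/cm³

Pratt balance: ρ_ref D = ρ (D + h).
ρ = ρ_ref D/(D + h) = 2.821 × 126 km/(126 km + 4.81 km) = 2.72 g/cm³.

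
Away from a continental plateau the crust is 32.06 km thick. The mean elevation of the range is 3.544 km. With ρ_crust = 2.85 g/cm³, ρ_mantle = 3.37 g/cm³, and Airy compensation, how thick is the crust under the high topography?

55 km

Root depth r = h ρ_c / (ρ_m − ρ_c) = 3.544 km × 2.85 / 0.52 = 19.42 km.
Total thickness = T + h + r = 32.06 km + 3.544 km + 19.42 km = 55 km.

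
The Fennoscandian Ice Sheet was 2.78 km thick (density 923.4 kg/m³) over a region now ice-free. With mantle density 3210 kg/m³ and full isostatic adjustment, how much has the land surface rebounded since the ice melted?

Removing the load lets mantle flow back in; uplift u satisfies ρ_ice t = ρ_m u.
u = t ρ_ice/ρ_m = 2.78 km × 923.4/3210 = 0.8 km.

0.8 km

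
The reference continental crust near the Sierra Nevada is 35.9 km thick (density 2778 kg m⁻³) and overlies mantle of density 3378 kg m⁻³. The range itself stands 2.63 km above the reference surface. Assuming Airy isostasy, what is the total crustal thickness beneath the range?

50.7 km

Root depth r = h ρ_c / (ρ_m − ρ_c) = 2.63 km × 2778 / 600 = 12.18 km.
Total thickness = T + h + r = 35.9 km + 2.63 km + 12.18 km = 50.7 km.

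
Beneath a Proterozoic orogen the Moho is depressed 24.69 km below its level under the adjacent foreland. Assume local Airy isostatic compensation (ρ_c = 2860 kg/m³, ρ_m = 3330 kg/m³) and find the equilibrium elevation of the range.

4.06 km

In Airy isostatic equilibrium: ρ_c h = (ρ_m − ρ_c) r.
h = r (ρ_m − ρ_c) / ρ_c = 24.69 km × (3330 − 2860) / 2860 = 4.06 km.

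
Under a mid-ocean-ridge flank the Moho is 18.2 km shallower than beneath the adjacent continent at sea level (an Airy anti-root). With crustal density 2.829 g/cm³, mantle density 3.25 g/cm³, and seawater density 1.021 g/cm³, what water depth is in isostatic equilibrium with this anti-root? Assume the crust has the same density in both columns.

4.24 km

Replacing a thickness d of crust by seawater at the top must be balanced by replacing crust with mantle at the base: d (ρ_c − ρ_w) = a (ρ_m − ρ_c).
d = a (ρ_m − ρ_c)/(ρ_c − ρ_w) = 18.2 km × 0.421/1.808 = 4.24 km.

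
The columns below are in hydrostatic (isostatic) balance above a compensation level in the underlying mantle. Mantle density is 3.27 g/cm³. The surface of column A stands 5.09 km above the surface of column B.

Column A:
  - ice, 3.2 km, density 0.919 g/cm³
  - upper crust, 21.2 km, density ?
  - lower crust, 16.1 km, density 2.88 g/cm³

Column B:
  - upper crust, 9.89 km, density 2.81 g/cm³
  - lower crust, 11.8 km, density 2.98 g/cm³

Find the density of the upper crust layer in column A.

2.76 g/cm³

Take the compensation level at the base of the deeper column (depth z_c below the surface of column A) and equate Σ ρ_i t_i down to z_c; mantle fills any gap and the z_c terms cancel.
Column A: 3.2×0.919 + 21.2×ρ + 16.1×2.88 + (z_c − 40.5)×3.27
Column B: 5.09×0 + 9.89×2.81 + 11.8×2.98 + (z_c − 5.09 − 21.69)×3.27
The z_c×3.27 term appears on both sides and cancels. Collect the known terms of each column as K = Σ(ρt)_known − 3.27 × (depth of known layers): K_A = 49.3088 − 3.27×40.5 = −83.1262; K_B = 62.9549 − 3.27×(5.09 + 21.69) = −24.6157.
Balance: K_A + 21.2×ρ = K_B, so ρ = (K_B − K_A)/21.2 = 58.5105/21.2 = 2.76 g/cm³.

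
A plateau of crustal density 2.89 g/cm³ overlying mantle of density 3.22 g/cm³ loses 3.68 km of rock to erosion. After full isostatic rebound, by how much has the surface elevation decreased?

0.377 km

Rebound u = e ρ_c/ρ_m = 3.68 km × 2.89/3.22 = 3.303 km.
Net surface drop = e − u = 3.68 km − 3.303 km = e (ρ_m − ρ_c)/ρ_m = 0.377 km.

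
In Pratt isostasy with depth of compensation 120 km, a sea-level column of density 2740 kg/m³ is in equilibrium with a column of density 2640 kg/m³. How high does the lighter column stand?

ρ_ref D = ρ (D + h) → h = D (ρ_ref − ρ)/ρ.
h = 120 km × (2740 − 2640)/2640 = 4.55 km.

4.55 km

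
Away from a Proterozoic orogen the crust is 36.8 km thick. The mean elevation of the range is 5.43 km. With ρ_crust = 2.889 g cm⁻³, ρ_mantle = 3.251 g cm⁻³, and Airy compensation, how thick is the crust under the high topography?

Root depth r = h ρ_c / (ρ_m − ρ_c) = 5.43 km × 2.889 / 0.362 = 43.34 km.
Total thickness = T + h + r = 36.8 km + 5.43 km + 43.34 km = 85.6 km.

85.6 km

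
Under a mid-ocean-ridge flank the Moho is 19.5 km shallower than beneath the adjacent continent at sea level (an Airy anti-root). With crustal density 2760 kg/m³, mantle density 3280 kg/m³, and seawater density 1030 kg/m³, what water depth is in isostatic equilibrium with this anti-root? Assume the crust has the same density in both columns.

5.86 km

Replacing a thickness d of crust by seawater at the top must be balanced by replacing crust with mantle at the base: d (ρ_c − ρ_w) = a (ρ_m − ρ_c).
d = a (ρ_m − ρ_c)/(ρ_c − ρ_w) = 19.5 km × 520/1730 = 5.86 km.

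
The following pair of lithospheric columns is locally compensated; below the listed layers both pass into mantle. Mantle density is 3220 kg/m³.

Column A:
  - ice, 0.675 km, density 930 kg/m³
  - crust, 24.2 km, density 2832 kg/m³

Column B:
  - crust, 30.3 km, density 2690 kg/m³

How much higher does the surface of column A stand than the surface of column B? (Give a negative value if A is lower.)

For any compensation level in the mantle, the mantle terms cancel and isostasy reduces to e = (Σt_A − Σt_B) − (Σ(ρt)_A − Σ(ρt)_B) / ρ_m.
Σt_A = 24.875 km; Σt_B = 30.3 km; Σ(ρt)_A = 69162.15; Σ(ρt)_B = 81507 (in km·kg/m³).
e = (24.875 − 30.3) − (69162.15 − 81507) / 3220 = −1.59 km.

−1.59 km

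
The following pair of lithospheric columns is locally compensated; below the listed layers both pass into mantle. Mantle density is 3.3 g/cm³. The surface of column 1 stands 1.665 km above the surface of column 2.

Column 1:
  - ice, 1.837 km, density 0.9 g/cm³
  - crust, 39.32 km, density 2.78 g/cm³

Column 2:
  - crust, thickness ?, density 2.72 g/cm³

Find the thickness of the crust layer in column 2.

Take the compensation level at the base of the deeper column (depth z_c below the surface of column 1) and equate Σ ρ_i t_i down to z_c; mantle fills any gap and the z_c terms cancel.
Column 1: 1.837×0.9 + 39.32×2.78 + (z_c − 41.157)×3.3
Column 2: 1.665×0 + x×2.72 + (z_c − 1.665 − 0 − x)×3.3
The z_c×3.3 term appears on both sides and cancels. Collect the known terms of each column as K = Σ(ρt)_known − 3.3 × (depth of known layers): K_1 = 110.9629 − 3.3×41.157 = −24.8552; K_2 = 0 − 3.3×(1.665 + 0) = −5.4945.
Balance: K_1 = K_2 − x×(3.3 − 2.72), so x = (K_2 − K_1)/(3.3 − 2.72) = 19.3607/0.58 = 33.4 km.

33.4 km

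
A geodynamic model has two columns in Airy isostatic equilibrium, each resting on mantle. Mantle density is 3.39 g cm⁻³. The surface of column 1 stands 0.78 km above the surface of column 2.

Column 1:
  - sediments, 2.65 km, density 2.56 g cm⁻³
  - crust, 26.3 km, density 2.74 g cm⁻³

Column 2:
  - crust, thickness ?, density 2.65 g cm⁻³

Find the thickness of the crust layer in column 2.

22.5 km

Take the compensation level at the base of the deeper column (depth z_c below the surface of column 1) and equate Σ ρ_i t_i down to z_c; mantle fills any gap and the z_c terms cancel.
Column 1: 2.65×2.56 + 26.3×2.74 + (z_c − 28.95)×3.39
Column 2: 0.78×0 + x×2.65 + (z_c − 0.78 − 0 − x)×3.39
The z_c×3.39 term appears on both sides and cancels. Collect the known terms of each column as K = Σ(ρt)_known − 3.39 × (depth of known layers): K_1 = 78.846 − 3.39×28.95 = −19.2945; K_2 = 0 − 3.39×(0.78 + 0) = −2.6442.
Balance: K_1 = K_2 − x×(3.39 − 2.65), so x = (K_2 − K_1)/(3.39 − 2.65) = 16.6503/0.74 = 22.5 km.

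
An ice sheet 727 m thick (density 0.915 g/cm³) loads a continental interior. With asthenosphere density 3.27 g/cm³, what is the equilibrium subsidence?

Isostatic balance requires: the ice load ρ_ice t is balanced by mantle displaced below, ρ_m s.
s = t ρ_ice / ρ_m = 727 m × 0.915/3.27 = 203 m.

203 m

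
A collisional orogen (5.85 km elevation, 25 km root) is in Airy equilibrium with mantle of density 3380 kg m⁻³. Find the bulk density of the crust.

ρ_c h = (ρ_m − ρ_c) r → ρ_c (h + r) = ρ_m r → ρ_c = ρ_m r / (h + r).
ρ_c = 3380 × 25 km / (5.85 km + 25 km) = 2740 kg m⁻³.

2740 kg m⁻³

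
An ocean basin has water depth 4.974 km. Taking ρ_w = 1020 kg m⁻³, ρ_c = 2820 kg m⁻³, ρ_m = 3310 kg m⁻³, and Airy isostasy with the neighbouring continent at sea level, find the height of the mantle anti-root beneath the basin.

18.3 km

For local isostatic compensation: replacing crust with seawater at the top is compensated by replacing crust with mantle at the base: d (ρ_c − ρ_w) = a (ρ_m − ρ_c).
a = d (ρ_c − ρ_w)/(ρ_m − ρ_c) = 4.974 km × 1800/490 = 18.3 km.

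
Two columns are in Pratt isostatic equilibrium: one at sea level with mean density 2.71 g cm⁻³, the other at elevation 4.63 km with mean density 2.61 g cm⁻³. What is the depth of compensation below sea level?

ρ_ref D = ρ (D + h) → D (ρ_ref − ρ) = ρ h.
D = ρ h/(ρ_ref − ρ) = 2.61 × 4.63 km/(2.71 − 2.61) = 121 km.

121 km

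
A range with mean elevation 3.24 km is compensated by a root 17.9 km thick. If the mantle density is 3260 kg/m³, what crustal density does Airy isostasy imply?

ρ_c h = (ρ_m − ρ_c) r → ρ_c (h + r) = ρ_m r → ρ_c = ρ_m r / (h + r).
ρ_c = 3260 × 17.9 km / (3.24 km + 17.9 km) = 2760 kg/m³.

2760 kg/m³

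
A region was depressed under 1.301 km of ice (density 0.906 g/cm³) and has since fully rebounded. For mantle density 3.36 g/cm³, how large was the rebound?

Removing the load lets mantle flow back in; uplift u satisfies ρ_ice t = ρ_m u.
u = t ρ_ice/ρ_m = 1.301 km × 0.906/3.36 = 0.351 km.

0.351 km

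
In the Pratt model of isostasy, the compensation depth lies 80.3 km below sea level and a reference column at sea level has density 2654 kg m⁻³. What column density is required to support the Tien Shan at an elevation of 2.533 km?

2570 kg m⁻³

Pratt balance: ρ_ref D = ρ (D + h).
ρ = ρ_ref D/(D + h) = 2654 × 80.3 km/(80.3 km + 2.533 km) = 2570 kg m⁻³.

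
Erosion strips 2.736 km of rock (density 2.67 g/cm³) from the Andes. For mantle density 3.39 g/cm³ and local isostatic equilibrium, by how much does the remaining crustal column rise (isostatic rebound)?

2.15 km

Unloading: uplift u = e ρ_c/ρ_m = 2.736 km × 2.67/3.39 = 2.15 km.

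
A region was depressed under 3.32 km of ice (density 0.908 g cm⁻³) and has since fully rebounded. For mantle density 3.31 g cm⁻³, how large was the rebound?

Removing the load lets mantle flow back in; uplift u satisfies ρ_ice t = ρ_m u.
u = t ρ_ice/ρ_m = 3.32 km × 0.908/3.31 = 0.911 km.

0.911 km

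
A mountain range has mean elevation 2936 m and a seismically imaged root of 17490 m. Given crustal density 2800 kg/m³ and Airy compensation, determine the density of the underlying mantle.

Airy balance: ρ_c h = (ρ_m − ρ_c) r → ρ_m = ρ_c (1 + h/r).
ρ_m = 2800 × (1 + 2936 m/17490 m) = 3270 kg/m³.

3270 kg/m³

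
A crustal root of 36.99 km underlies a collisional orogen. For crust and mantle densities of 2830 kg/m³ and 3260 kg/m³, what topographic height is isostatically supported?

5.62 km

Equating mass per unit area of the two columns: ρ_c h = (ρ_m − ρ_c) r.
h = r (ρ_m − ρ_c) / ρ_c = 36.99 km × (3260 − 2830) / 2830 = 5.62 km.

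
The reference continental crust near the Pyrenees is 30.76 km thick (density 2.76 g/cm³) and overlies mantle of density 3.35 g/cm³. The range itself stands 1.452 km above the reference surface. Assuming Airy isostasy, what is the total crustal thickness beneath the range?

Root depth r = h ρ_c / (ρ_m − ρ_c) = 1.452 km × 2.76 / 0.59 = 6.792 km.
Total thickness = T + h + r = 30.76 km + 1.452 km + 6.792 km = 39 km.

39 km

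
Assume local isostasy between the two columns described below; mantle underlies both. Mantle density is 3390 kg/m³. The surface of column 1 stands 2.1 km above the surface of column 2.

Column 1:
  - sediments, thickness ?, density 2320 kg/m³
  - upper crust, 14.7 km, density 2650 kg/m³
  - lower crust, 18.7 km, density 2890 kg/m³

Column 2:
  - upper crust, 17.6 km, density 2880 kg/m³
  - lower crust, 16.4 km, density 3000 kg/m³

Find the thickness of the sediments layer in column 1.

Take the compensation level at the base of the deeper column (depth z_c below the surface of column 1) and equate Σ ρ_i t_i down to z_c; mantle fills any gap and the z_c terms cancel.
Column 1: x×2320 + 14.7×2650 + 18.7×2890 + (z_c − 33.4 − x)×3390
Column 2: 2.1×0 + 17.6×2880 + 16.4×3000 + (z_c − 2.1 − 34)×3390
The z_c×3390 term appears on both sides and cancels. Collect the known terms of each column as K = Σ(ρt)_known − 3390 × (depth of known layers): K_1 = 92998 − 3390×33.4 = −20228; K_2 = 99888 − 3390×(2.1 + 34) = −22491.
Balance: K_1 − x×(3390 − 2320) = K_2, so x = (K_1 − K_2)/(3390 − 2320) = 2263/1070 = 2.11 km.

2.11 km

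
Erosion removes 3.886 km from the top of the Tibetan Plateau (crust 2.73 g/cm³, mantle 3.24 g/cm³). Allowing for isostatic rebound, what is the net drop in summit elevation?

0.612 km

Rebound u = e ρ_c/ρ_m = 3.886 km × 2.73/3.24 = 3.274 km.
Net surface drop = e − u = 3.886 km − 3.274 km = e (ρ_m − ρ_c)/ρ_m = 0.612 km.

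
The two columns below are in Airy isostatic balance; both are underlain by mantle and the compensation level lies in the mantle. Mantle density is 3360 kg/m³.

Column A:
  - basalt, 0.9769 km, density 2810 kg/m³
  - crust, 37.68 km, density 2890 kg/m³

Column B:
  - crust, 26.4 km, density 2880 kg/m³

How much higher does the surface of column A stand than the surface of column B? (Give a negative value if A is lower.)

For any compensation level in the mantle, the mantle terms cancel and isostasy reduces to e = (Σt_A − Σt_B) − (Σ(ρt)_A − Σ(ρt)_B) / ρ_m.
Σt_A = 38.6569 km; Σt_B = 26.4 km; Σ(ρt)_A = 111640.289; Σ(ρt)_B = 76032 (in km·kg/m³).
e = (38.6569 − 26.4) − (111640.289 − 76032) / 3360 = 1.66 km.

1.66 km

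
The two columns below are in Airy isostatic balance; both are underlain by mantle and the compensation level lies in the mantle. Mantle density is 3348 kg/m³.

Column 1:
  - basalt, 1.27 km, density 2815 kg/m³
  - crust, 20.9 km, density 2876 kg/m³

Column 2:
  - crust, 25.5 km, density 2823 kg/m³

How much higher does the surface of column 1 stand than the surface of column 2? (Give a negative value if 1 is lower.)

−0.85 km

For any compensation level in the mantle, the mantle terms cancel and isostasy reduces to e = (Σt_1 − Σt_2) − (Σ(ρt)_1 − Σ(ρt)_2) / ρ_m.
Σt_1 = 22.17 km; Σt_2 = 25.5 km; Σ(ρt)_1 = 63683.45; Σ(ρt)_2 = 71986.5 (in km·kg/m³).
e = (22.17 − 25.5) − (63683.45 − 71986.5) / 3348 = −0.85 km.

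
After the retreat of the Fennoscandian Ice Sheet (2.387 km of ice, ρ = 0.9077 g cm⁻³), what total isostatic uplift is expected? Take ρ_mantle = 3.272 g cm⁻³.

0.662 km

Removing the load lets mantle flow back in; uplift u satisfies ρ_ice t = ρ_m u.
u = t ρ_ice/ρ_m = 2.387 km × 0.9077/3.272 = 0.662 km.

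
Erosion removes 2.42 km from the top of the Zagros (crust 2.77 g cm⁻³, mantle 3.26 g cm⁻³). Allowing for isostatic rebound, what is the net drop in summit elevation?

0.364 km

Rebound u = e ρ_c/ρ_m = 2.42 km × 2.77/3.26 = 2.056 km.
Net surface drop = e − u = 2.42 km − 2.056 km = e (ρ_m − ρ_c)/ρ_m = 0.364 km.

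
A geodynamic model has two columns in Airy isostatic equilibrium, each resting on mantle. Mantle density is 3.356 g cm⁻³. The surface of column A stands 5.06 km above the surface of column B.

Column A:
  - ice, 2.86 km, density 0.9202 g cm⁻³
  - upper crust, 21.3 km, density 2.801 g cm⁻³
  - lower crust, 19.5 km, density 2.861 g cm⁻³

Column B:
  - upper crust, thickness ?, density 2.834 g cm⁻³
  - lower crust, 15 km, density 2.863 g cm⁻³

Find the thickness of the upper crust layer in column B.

7.79 km

Take the compensation level at the base of the deeper column (depth z_c below the surface of column A) and equate Σ ρ_i t_i down to z_c; mantle fills any gap and the z_c terms cancel.
Column A: 2.86×0.9202 + 21.3×2.801 + 19.5×2.861 + (z_c − 43.66)×3.356
Column B: 5.06×0 + x×2.834 + 15×2.863 + (z_c − 5.06 − 15 − x)×3.356
The z_c×3.356 term appears on both sides and cancels. Collect the known terms of each column as K = Σ(ρt)_known − 3.356 × (depth of known layers): K_A = 118.082572 − 3.356×43.66 = −28.440388; K_B = 42.945 − 3.356×(5.06 + 15) = −24.37636.
Balance: K_A = K_B − x×(3.356 − 2.834), so x = (K_B − K_A)/(3.356 − 2.834) = 4.06403/0.522 = 7.79 km.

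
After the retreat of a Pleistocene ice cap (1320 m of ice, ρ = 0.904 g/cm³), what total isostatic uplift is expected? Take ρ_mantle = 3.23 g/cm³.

Removing the load lets mantle flow back in; uplift u satisfies ρ_ice t = ρ_m u.
u = t ρ_ice/ρ_m = 1320 m × 0.904/3.23 = 369 m.

369 m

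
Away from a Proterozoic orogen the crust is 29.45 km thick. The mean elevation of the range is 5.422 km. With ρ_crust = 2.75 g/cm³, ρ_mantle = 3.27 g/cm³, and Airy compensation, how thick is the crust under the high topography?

63.5 km

Root depth r = h ρ_c / (ρ_m − ρ_c) = 5.422 km × 2.75 / 0.52 = 28.67 km.
Total thickness = T + h + r = 29.45 km + 5.422 km + 28.67 km = 63.5 km.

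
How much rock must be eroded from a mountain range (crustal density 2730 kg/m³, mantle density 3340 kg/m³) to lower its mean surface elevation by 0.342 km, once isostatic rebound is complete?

1.87 km

Net drop Δ = e − u = e − e ρ_c/ρ_m = e (ρ_m − ρ_c)/ρ_m.
e = Δ ρ_m/(ρ_m − ρ_c) = 0.342 km × 3340/610 = 1.87 km.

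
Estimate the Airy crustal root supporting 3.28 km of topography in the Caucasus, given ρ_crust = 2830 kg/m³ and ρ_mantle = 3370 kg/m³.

17.2 km

Isostatic balance requires: the weight of the topography is balanced by the buoyancy of the root, ρ_c h = (ρ_m − ρ_c) r.
r = h · ρ_c / (ρ_m − ρ_c) = 3.28 km × 2830 / (3370 − 2830) = 17.2 km.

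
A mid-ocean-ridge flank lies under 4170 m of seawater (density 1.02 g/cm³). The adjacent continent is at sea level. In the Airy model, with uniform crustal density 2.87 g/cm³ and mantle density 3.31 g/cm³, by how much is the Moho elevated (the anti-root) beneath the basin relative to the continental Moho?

For local isostatic compensation: replacing crust with seawater at the top is compensated by replacing crust with mantle at the base: d (ρ_c − ρ_w) = a (ρ_m − ρ_c).
a = d (ρ_c − ρ_w)/(ρ_m − ρ_c) = 4170 m × 1.85/0.44 = 17500 m.

17500 m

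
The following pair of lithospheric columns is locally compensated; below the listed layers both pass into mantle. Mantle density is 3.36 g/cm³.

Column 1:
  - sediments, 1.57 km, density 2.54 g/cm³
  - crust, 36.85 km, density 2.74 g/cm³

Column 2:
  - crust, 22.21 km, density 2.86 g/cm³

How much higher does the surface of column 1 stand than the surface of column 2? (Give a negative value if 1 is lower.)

For any compensation level in the mantle, the mantle terms cancel and isostasy reduces to e = (Σt_1 − Σt_2) − (Σ(ρt)_1 − Σ(ρt)_2) / ρ_m.
Σt_1 = 38.42 km; Σt_2 = 22.21 km; Σ(ρt)_1 = 104.9568; Σ(ρt)_2 = 63.5206 (in km·g/cm³).
e = (38.42 − 22.21) − (104.9568 − 63.5206) / 3.36 = 3.88 km.

3.88 km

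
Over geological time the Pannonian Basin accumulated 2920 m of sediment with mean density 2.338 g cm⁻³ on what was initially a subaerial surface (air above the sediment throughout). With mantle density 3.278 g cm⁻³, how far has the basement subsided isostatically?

Subaerial load: s = t ρ_sed / ρ_m = 2920 m × 2.338/3.278 = 2080 m.

2080 m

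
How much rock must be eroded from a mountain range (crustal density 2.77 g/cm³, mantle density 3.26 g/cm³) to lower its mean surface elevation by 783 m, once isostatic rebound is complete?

5210 m

Net drop Δ = e − u = e − e ρ_c/ρ_m = e (ρ_m − ρ_c)/ρ_m.
e = Δ ρ_m/(ρ_m − ρ_c) = 783 m × 3.26/0.49 = 5210 m.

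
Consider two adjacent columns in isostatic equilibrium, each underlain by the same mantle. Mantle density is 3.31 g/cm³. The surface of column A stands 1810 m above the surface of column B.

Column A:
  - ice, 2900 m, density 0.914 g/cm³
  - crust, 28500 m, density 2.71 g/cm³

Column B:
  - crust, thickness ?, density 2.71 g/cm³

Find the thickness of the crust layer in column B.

Take the compensation level at the base of the deeper column (depth z_c below the surface of column A) and equate Σ ρ_i t_i down to z_c; mantle fills any gap and the z_c terms cancel.
Column A: 2900×0.914 + 28500×2.71 + (z_c − 31400)×3.31
Column B: 1810×0 + x×2.71 + (z_c − 1810 − 0 − x)×3.31
The z_c×3.31 term appears on both sides and cancels. Collect the known terms of each column as K = Σ(ρt)_known − 3.31 × (depth of known layers): K_A = 79885.6 − 3.31×31400 = −24048.4; K_B = 0 − 3.31×(1810 + 0) = −5991.1.
Balance: K_A = K_B − x×(3.31 − 2.71), so x = (K_B − K_A)/(3.31 − 2.71) = 18057.3/0.6 = 30100 m.

30100 m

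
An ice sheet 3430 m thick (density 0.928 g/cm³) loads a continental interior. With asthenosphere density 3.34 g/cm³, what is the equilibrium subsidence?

Isostatic balance requires: the ice load ρ_ice t is balanced by mantle displaced below, ρ_m s.
s = t ρ_ice / ρ_m = 3430 m × 0.928/3.34 = 953 m.

953 m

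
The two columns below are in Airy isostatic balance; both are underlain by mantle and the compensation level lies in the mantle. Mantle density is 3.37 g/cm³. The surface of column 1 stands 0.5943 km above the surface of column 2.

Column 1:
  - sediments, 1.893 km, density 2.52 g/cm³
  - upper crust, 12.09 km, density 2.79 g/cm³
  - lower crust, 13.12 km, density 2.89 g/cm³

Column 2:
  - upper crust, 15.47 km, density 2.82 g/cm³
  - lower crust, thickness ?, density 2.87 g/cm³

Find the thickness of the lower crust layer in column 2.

Take the compensation level at the base of the deeper column (depth z_c below the surface of column 1) and equate Σ ρ_i t_i down to z_c; mantle fills any gap and the z_c terms cancel.
Column 1: 1.893×2.52 + 12.09×2.79 + 13.12×2.89 + (z_c − 27.103)×3.37
Column 2: 0.5943×0 + 15.47×2.82 + x×2.87 + (z_c − 0.5943 − 15.47 − x)×3.37
The z_c×3.37 term appears on both sides and cancels. Collect the known terms of each column as K = Σ(ρt)_known − 3.37 × (depth of known layers): K_1 = 76.41826 − 3.37×27.103 = −14.91885; K_2 = 43.6254 − 3.37×(0.5943 + 15.47) = −10.511291.
Balance: K_1 = K_2 − x×(3.37 − 2.87), so x = (K_2 − K_1)/(3.37 − 2.87) = 4.40756/0.5 = 8.82 km.

8.82 km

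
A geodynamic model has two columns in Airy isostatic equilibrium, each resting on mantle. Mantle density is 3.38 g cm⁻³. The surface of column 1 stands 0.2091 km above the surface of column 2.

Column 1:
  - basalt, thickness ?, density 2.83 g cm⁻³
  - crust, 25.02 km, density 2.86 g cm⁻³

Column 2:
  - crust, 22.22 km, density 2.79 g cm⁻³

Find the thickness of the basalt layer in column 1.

1.47 km

Take the compensation level at the base of the deeper column (depth z_c below the surface of column 1) and equate Σ ρ_i t_i down to z_c; mantle fills any gap and the z_c terms cancel.
Column 1: x×2.83 + 25.02×2.86 + (z_c − 25.02 − x)×3.38
Column 2: 0.2091×0 + 22.22×2.79 + (z_c − 0.2091 − 22.22)×3.38
The z_c×3.38 term appears on both sides and cancels. Collect the known terms of each column as K = Σ(ρt)_known − 3.38 × (depth of known layers): K_1 = 71.5572 − 3.38×25.02 = −13.0104; K_2 = 61.9938 − 3.38×(0.2091 + 22.22) = −13.816558.
Balance: K_1 − x×(3.38 − 2.83) = K_2, so x = (K_1 − K_2)/(3.38 − 2.83) = 0.806158/0.55 = 1.47 km.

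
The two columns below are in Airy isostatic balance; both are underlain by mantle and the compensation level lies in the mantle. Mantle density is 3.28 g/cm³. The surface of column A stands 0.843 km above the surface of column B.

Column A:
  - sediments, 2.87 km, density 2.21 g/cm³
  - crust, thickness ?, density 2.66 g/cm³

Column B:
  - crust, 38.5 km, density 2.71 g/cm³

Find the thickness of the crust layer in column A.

34.9 km

Take the compensation level at the base of the deeper column (depth z_c below the surface of column A) and equate Σ ρ_i t_i down to z_c; mantle fills any gap and the z_c terms cancel.
Column A: 2.87×2.21 + x×2.66 + (z_c − 2.87 − x)×3.28
Column B: 0.843×0 + 38.5×2.71 + (z_c − 0.843 − 38.5)×3.28
The z_c×3.28 term appears on both sides and cancels. Collect the known terms of each column as K = Σ(ρt)_known − 3.28 × (depth of known layers): K_A = 6.3427 − 3.28×2.87 = −3.0709; K_B = 104.335 − 3.28×(0.843 + 38.5) = −24.71004.
Balance: K_A − x×(3.28 − 2.66) = K_B, so x = (K_A − K_B)/(3.28 − 2.66) = 21.6391/0.62 = 34.9 km.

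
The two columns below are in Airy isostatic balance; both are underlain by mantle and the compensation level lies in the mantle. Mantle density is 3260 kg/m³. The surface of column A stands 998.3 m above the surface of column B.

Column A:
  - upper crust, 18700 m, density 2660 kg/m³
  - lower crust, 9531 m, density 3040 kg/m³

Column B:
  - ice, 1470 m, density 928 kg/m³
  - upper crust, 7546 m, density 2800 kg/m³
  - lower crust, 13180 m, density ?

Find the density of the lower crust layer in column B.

Take the compensation level at the base of the deeper column (depth z_c below the surface of column A) and equate Σ ρ_i t_i down to z_c; mantle fills any gap and the z_c terms cancel.
Column A: 18700×2660 + 9531×3040 + (z_c − 28231)×3260
Column B: 998.3×0 + 1470×928 + 7546×2800 + 13180×ρ + (z_c − 998.3 − 22196)×3260
The z_c×3260 term appears on both sides and cancels. Collect the known terms of each column as K = Σ(ρt)_known − 3260 × (depth of known layers): K_A = 78716240 − 3260×28231 = −13316820; K_B = 22492960 − 3260×(998.3 + 22196) = −53120458.
Balance: K_A = K_B + 13180×ρ, so ρ = (K_A − K_B)/13180 = 39803600/13180 = 3020 kg/m³.

3020 kg/m³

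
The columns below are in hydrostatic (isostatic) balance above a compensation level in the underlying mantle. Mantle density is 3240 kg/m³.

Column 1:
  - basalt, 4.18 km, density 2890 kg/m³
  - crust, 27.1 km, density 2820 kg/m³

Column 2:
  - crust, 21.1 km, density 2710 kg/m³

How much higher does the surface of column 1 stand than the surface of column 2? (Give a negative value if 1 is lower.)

0.513 km

For any compensation level in the mantle, the mantle terms cancel and isostasy reduces to e = (Σt_1 − Σt_2) − (Σ(ρt)_1 − Σ(ρt)_2) / ρ_m.
Σt_1 = 31.28 km; Σt_2 = 21.1 km; Σ(ρt)_1 = 88502.2; Σ(ρt)_2 = 57181 (in km·kg/m³).
e = (31.28 − 21.1) − (88502.2 − 57181) / 3240 = 0.513 km.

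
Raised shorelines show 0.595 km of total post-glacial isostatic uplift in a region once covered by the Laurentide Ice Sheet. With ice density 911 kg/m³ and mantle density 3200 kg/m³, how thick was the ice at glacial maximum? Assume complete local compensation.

2.09 km

u = t ρ_ice/ρ_m → t = u ρ_m/ρ_ice = 0.595 km × 3200/911 = 2.09 km.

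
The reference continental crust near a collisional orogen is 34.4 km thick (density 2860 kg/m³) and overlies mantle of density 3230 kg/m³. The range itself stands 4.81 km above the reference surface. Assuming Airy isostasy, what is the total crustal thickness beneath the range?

76.4 km

Root depth r = h ρ_c / (ρ_m − ρ_c) = 4.81 km × 2860 / 370 = 37.18 km.
Total thickness = T + h + r = 34.4 km + 4.81 km + 37.18 km = 76.4 km.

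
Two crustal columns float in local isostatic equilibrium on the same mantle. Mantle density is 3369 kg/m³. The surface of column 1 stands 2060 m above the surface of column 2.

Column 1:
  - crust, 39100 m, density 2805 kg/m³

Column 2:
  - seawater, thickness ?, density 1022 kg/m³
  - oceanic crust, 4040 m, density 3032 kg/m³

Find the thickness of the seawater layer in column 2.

5860 m

Take the compensation level at the base of the deeper column (depth z_c below the surface of column 1) and equate Σ ρ_i t_i down to z_c; mantle fills any gap and the z_c terms cancel.
Column 1: 39100×2805 + (z_c − 39100)×3369
Column 2: 2060×0 + x×1022 + 4040×3032 + (z_c − 2060 − 4040 − x)×3369
The z_c×3369 term appears on both sides and cancels. Collect the known terms of each column as K = Σ(ρt)_known − 3369 × (depth of known layers): K_1 = 109675500 − 3369×39100 = −22052400; K_2 = 12249280 − 3369×(2060 + 4040) = −8301620.
Balance: K_1 = K_2 − x×(3369 − 1022), so x = (K_2 − K_1)/(3369 − 1022) = 13750800/2347 = 5860 m.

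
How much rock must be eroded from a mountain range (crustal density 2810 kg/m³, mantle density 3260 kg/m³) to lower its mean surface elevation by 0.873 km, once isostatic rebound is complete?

Net drop Δ = e − u = e − e ρ_c/ρ_m = e (ρ_m − ρ_c)/ρ_m.
e = Δ ρ_m/(ρ_m − ρ_c) = 0.873 km × 3260/450 = 6.32 km.

6.32 km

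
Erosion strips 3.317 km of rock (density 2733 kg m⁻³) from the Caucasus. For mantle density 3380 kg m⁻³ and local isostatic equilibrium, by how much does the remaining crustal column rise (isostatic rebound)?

Unloading: uplift u = e ρ_c/ρ_m = 3.317 km × 2733/3380 = 2.68 km.

2.68 km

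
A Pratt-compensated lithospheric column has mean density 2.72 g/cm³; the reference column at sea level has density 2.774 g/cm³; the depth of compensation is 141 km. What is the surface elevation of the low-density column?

2.8 km

ρ_ref D = ρ (D + h) → h = D (ρ_ref − ρ)/ρ.
h = 141 km × (2.774 − 2.72)/2.72 = 2.8 km.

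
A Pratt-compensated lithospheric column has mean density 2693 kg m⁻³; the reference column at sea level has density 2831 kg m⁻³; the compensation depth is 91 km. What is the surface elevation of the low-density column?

ρ_ref D = ρ (D + h) → h = D (ρ_ref − ρ)/ρ.
h = 91 km × (2831 − 2693)/2693 = 4.66 km.

4.66 km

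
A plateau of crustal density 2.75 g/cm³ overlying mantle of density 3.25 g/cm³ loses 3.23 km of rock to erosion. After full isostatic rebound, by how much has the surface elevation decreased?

Rebound u = e ρ_c/ρ_m = 3.23 km × 2.75/3.25 = 2.733 km.
Net surface drop = e − u = 3.23 km − 2.733 km = e (ρ_m − ρ_c)/ρ_m = 0.497 km.

0.497 km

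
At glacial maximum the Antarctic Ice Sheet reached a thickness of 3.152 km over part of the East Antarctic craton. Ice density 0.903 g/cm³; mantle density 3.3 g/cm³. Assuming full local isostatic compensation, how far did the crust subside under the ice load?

Equating mass per unit area of the two columns: the ice load ρ_ice t is balanced by mantle displaced below, ρ_m s.
s = t ρ_ice / ρ_m = 3.152 km × 0.903/3.3 = 0.863 km.

0.863 km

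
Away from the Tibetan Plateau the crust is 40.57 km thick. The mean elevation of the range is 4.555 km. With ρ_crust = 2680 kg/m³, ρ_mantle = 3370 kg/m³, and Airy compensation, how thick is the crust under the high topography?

62.8 km

Root depth r = h ρ_c / (ρ_m − ρ_c) = 4.555 km × 2680 / 690 = 17.69 km.
Total thickness = T + h + r = 40.57 km + 4.555 km + 17.69 km = 62.8 km.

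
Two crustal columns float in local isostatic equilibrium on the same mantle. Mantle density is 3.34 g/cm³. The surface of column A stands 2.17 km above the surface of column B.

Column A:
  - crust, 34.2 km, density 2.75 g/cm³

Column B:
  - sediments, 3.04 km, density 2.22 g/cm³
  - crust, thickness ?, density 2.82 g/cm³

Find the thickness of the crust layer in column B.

18.3 km

Take the compensation level at the base of the deeper column (depth z_c below the surface of column A) and equate Σ ρ_i t_i down to z_c; mantle fills any gap and the z_c terms cancel.
Column A: 34.2×2.75 + (z_c − 34.2)×3.34
Column B: 2.17×0 + 3.04×2.22 + x×2.82 + (z_c − 2.17 − 3.04 − x)×3.34
The z_c×3.34 term appears on both sides and cancels. Collect the known terms of each column as K = Σ(ρt)_known − 3.34 × (depth of known layers): K_A = 94.05 − 3.34×34.2 = −20.178; K_B = 6.7488 − 3.34×(2.17 + 3.04) = −10.6526.
Balance: K_A = K_B − x×(3.34 − 2.82), so x = (K_B − K_A)/(3.34 − 2.82) = 9.5254/0.52 = 18.3 km.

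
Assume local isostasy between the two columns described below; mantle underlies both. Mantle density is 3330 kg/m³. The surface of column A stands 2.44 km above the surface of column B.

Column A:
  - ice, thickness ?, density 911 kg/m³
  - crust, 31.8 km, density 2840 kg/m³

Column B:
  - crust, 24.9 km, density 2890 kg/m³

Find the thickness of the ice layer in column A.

1.45 km

Take the compensation level at the base of the deeper column (depth z_c below the surface of column A) and equate Σ ρ_i t_i down to z_c; mantle fills any gap and the z_c terms cancel.
Column A: x×911 + 31.8×2840 + (z_c − 31.8 − x)×3330
Column B: 2.44×0 + 24.9×2890 + (z_c − 2.44 − 24.9)×3330
The z_c×3330 term appears on both sides and cancels. Collect the known terms of each column as K = Σ(ρt)_known − 3330 × (depth of known layers): K_A = 90312 − 3330×31.8 = −15582; K_B = 71961 − 3330×(2.44 + 24.9) = −19081.2.
Balance: K_A − x×(3330 − 911) = K_B, so x = (K_A − K_B)/(3330 − 911) = 3499.2/2419 = 1.45 km.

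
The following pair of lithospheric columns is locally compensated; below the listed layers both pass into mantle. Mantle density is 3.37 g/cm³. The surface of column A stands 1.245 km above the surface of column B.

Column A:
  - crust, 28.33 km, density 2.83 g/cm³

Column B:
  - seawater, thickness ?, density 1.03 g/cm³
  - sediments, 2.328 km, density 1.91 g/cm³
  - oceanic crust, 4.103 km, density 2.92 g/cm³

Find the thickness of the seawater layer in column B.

Take the compensation level at the base of the deeper column (depth z_c below the surface of column A) and equate Σ ρ_i t_i down to z_c; mantle fills any gap and the z_c terms cancel.
Column A: 28.33×2.83 + (z_c − 28.33)×3.37
Column B: 1.245×0 + x×1.03 + 2.328×1.91 + 4.103×2.92 + (z_c − 1.245 − 6.431 − x)×3.37
The z_c×3.37 term appears on both sides and cancels. Collect the known terms of each column as K = Σ(ρt)_known − 3.37 × (depth of known layers): K_A = 80.1739 − 3.37×28.33 = −15.2982; K_B = 16.42724 − 3.37×(1.245 + 6.431) = −9.44088.
Balance: K_A = K_B − x×(3.37 − 1.03), so x = (K_B − K_A)/(3.37 − 1.03) = 5.85732/2.34 = 2.5 km.

2.5 km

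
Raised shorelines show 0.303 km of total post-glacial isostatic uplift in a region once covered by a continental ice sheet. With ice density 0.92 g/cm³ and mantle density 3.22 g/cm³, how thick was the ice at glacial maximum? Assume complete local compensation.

1.06 km

u = t ρ_ice/ρ_m → t = u ρ_m/ρ_ice = 0.303 km × 3.22/0.92 = 1.06 km.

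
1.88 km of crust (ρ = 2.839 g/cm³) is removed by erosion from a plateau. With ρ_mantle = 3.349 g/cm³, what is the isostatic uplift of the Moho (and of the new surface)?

1.59 km

Unloading: uplift u = e ρ_c/ρ_m = 1.88 km × 2.839/3.349 = 1.59 km.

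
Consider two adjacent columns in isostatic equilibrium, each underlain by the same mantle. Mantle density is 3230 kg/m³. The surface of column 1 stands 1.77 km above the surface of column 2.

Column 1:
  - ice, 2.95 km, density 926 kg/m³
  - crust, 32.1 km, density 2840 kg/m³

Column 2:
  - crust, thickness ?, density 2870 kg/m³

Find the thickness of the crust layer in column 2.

Take the compensation level at the base of the deeper column (depth z_c below the surface of column 1) and equate Σ ρ_i t_i down to z_c; mantle fills any gap and the z_c terms cancel.
Column 1: 2.95×926 + 32.1×2840 + (z_c − 35.05)×3230
Column 2: 1.77×0 + x×2870 + (z_c − 1.77 − 0 − x)×3230
The z_c×3230 term appears on both sides and cancels. Collect the known terms of each column as K = Σ(ρt)_known − 3230 × (depth of known layers): K_1 = 93895.7 − 3230×35.05 = −19315.8; K_2 = 0 − 3230×(1.77 + 0) = −5717.1.
Balance: K_1 = K_2 − x×(3230 − 2870), so x = (K_2 − K_1)/(3230 − 2870) = 13598.7/360 = 37.8 km.

37.8 km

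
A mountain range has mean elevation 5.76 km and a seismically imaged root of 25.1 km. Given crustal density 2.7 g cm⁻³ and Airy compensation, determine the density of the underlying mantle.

Airy balance: ρ_c h = (ρ_m − ρ_c) r → ρ_m = ρ_c (1 + h/r).
ρ_m = 2.7 × (1 + 5.76 km/25.1 km) = 3.32 g cm⁻³.

3.32 g cm⁻³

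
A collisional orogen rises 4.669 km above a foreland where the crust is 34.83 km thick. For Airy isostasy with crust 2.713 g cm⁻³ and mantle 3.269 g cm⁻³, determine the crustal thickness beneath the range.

Root depth r = h ρ_c / (ρ_m − ρ_c) = 4.669 km × 2.713 / 0.556 = 22.78 km.
Total thickness = T + h + r = 34.83 km + 4.669 km + 22.78 km = 62.3 km.

62.3 km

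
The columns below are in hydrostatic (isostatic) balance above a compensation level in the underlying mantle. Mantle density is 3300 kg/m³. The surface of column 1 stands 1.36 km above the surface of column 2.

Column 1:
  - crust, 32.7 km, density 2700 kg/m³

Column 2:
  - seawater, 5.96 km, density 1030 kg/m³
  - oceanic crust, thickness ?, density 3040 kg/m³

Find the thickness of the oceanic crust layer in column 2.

Take the compensation level at the base of the deeper column (depth z_c below the surface of column 1) and equate Σ ρ_i t_i down to z_c; mantle fills any gap and the z_c terms cancel.
Column 1: 32.7×2700 + (z_c − 32.7)×3300
Column 2: 1.36×0 + 5.96×1030 + x×3040 + (z_c − 1.36 − 5.96 − x)×3300
The z_c×3300 term appears on both sides and cancels. Collect the known terms of each column as K = Σ(ρt)_known − 3300 × (depth of known layers): K_1 = 88290 − 3300×32.7 = −19620; K_2 = 6138.8 − 3300×(1.36 + 5.96) = −18017.2.
Balance: K_1 = K_2 − x×(3300 − 3040), so x = (K_2 − K_1)/(3300 − 3040) = 1602.8/260 = 6.16 km.

6.16 km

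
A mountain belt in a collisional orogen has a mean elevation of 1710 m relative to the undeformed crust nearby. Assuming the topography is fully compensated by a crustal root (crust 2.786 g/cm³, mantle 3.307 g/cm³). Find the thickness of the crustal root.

9140 m

Balancing pressure at the compensation depth: the weight of the topography is balanced by the buoyancy of the root, ρ_c h = (ρ_m − ρ_c) r.
r = h · ρ_c / (ρ_m − ρ_c) = 1710 m × 2.786 / (3.307 − 2.786) = 9140 m.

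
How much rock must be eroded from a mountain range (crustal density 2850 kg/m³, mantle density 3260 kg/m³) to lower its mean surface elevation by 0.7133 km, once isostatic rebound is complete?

Net drop Δ = e − u = e − e ρ_c/ρ_m = e (ρ_m − ρ_c)/ρ_m.
e = Δ ρ_m/(ρ_m − ρ_c) = 0.7133 km × 3260/410 = 5.67 km.

5.67 km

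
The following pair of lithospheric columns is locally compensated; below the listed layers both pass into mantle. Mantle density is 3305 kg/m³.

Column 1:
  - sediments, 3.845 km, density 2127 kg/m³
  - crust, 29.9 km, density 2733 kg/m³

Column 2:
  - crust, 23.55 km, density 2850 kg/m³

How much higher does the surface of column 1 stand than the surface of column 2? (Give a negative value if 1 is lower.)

3.3 km

For any compensation level in the mantle, the mantle terms cancel and isostasy reduces to e = (Σt_1 − Σt_2) − (Σ(ρt)_1 − Σ(ρt)_2) / ρ_m.
Σt_1 = 33.745 km; Σt_2 = 23.55 km; Σ(ρt)_1 = 89895.015; Σ(ρt)_2 = 67117.5 (in km·kg/m³).
e = (33.745 − 23.55) − (89895.015 − 67117.5) / 3305 = 3.3 km.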